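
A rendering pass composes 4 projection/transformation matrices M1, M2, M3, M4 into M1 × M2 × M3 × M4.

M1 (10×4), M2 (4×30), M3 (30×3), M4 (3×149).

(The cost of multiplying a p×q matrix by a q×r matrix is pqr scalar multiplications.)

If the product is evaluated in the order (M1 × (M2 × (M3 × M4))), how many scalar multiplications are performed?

37250

(M3 × M4): 30×3 by 3×149 → 30×149, cost 30·3·149 = 13410
(M2 × (M3 × M4)): 4×30 by 30×149 → 4×149, cost 4·30·149 = 17880; cumulative 31290
(M1 × (M2 × (M3 × M4))): 10×4 by 4×149 → 10×149, cost 10·4·149 = 5960; cumulative 37250
Total: 37250 scalar multiplications.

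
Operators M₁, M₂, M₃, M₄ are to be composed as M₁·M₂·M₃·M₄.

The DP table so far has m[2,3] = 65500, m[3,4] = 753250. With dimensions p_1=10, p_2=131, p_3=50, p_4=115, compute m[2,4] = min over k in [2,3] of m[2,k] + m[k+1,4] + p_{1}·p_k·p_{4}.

m[2,4] = min over k∈[2,3] of m[2,k]+m[k+1,4]+p_{1}·p_k·p_{4}.
k=2: 0 + 753250 + 10·131·115 = 903900; k=3: 65500 + 0 + 10·50·115 = 123000.
Minimum: 123000 at k=3.

123000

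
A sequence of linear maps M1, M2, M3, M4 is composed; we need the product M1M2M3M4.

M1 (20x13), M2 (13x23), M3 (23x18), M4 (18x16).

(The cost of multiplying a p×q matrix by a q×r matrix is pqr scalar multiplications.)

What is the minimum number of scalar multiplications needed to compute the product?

13286

Adjacent pairs: M1M2 = 20·13·23 = 5980; M2M3 = 13·23·18 = 5382; M3M4 = 23·18·16 = 6624.
Length 3: M1..M3: k=1: 0+5382+20·13·18=10062; k=2: 5980+0+20·23·18=14260 → min 10062 | M2..M4: k=2: 0+6624+13·23·16=11408; k=3: 5382+0+13·18·16=9126 → min 9126.
Length 4: M1..M4: k=1: 0+9126+20·13·16=13286; k=2: 5980+6624+20·23·16=19964; k=3: 10062+0+20·18·16=15822 → min 13286.
Optimal order: (M1((M2M3)M4)) with cost 13286.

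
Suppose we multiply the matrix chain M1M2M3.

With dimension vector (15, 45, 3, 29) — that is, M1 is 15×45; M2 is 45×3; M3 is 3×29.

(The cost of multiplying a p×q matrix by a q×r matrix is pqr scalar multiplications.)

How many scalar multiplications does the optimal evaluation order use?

Order (M1(M2M3)): (M2M3): 45×3 by 3×29 → 45×29, cost 45·3·29 = 3915; (M1(M2M3)): 15×45 by 45×29 → 15×29, cost 15·45·29 = 19575; cumulative 23490. Total 23490.
Order ((M1M2)M3): (M1M2): 15×45 by 45×3 → 15×3, cost 15·45·3 = 2025; ((M1M2)M3): 15×3 by 3×29 → 15×29, cost 15·3·29 = 1305; cumulative 3330. Total 3330.
Minimum: 3330.

3330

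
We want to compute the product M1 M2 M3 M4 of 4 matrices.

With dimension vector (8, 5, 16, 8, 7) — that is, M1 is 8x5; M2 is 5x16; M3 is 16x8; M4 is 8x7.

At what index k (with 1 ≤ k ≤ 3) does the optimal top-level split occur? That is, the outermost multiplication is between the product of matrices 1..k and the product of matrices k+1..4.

Adjacent pairs: M1M2 = 8·5·16 = 640; M2M3 = 5·16·8 = 640; M3M4 = 16·8·7 = 896.
Length 3: M1..M3: k=1: 0+640+8·5·8=960; k=2: 640+0+8·16·8=1664 → min 960 | M2..M4: k=2: 0+896+5·16·7=1456; k=3: 640+0+5·8·7=920 → min 920.
Top-level splits: k=1: (M1..M1)·(M2..M4) → 0+920+8·5·7 = 1200; k=2: (M1..M2)·(M3..M4) → 640+896+8·16·7 = 2432; k=3: (M1..M3)·(M4..M4) → 960+0+8·8·7 = 1408.
Best split is after M1, i.e. k = 1.

1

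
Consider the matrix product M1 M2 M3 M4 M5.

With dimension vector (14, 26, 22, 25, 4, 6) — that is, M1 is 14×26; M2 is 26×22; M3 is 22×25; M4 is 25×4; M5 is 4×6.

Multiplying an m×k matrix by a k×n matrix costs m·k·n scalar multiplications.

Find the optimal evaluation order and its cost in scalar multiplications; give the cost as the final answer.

Adjacent pairs: M1M2 = 14·26·22 = 8008; M2M3 = 26·22·25 = 14300; M3M4 = 22·25·4 = 2200; M4M5 = 25·4·6 = 600.
Length 3: M1..M3: k=1: 0+14300+14·26·25=23400; k=2: 8008+0+14·22·25=15708 → min 15708 | M2..M4: k=2: 0+2200+26·22·4=4488; k=3: 14300+0+26·25·4=16900 → min 4488 | M3..M5: k=3: 0+600+22·25·6=3900; k=4: 2200+0+22·4·6=2728 → min 2728.
Length 4: M1..M4: k=1: 0+4488+14·26·4=5944; k=2: 8008+2200+14·22·4=11440; k=3: 15708+0+14·25·4=17108 → min 5944 | M2..M5: k=2: 0+2728+26·22·6=6160; k=3: 14300+600+26·25·6=18800; k=4: 4488+0+26·4·6=5112 → min 5112.
Length 5: M1..M5: k=1: 0+5112+14·26·6=7296; k=2: 8008+2728+14·22·6=12584; k=3: 15708+600+14·25·6=18408; k=4: 5944+0+14·4·6=6280 → min 6280.
Optimal parenthesization: ((M1 (M2 (M3 M4))) M5) with cost 6280.

6280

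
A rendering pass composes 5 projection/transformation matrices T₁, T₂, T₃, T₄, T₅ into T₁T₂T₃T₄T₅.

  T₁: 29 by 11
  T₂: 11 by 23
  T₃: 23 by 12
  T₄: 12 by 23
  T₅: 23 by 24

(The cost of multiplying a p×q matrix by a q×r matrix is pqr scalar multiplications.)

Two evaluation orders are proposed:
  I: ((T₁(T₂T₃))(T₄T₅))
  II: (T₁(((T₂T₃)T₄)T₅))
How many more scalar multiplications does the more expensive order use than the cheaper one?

2040

Order I = ((T₁(T₂T₃))(T₄T₅)): (T₂T₃): 11×23 by 23×12 → 11×12, cost 11·23·12 = 3036; (T₁(T₂T₃)): 29×11 by 11×12 → 29×12, cost 29·11·12 = 3828; cumulative 6864; (T₄T₅): 12×23 by 23×24 → 12×24, cost 12·23·24 = 6624; ((T₁(T₂T₃))(T₄T₅)): 29×12 by 12×24 → 29×24, cost 29·12·24 = 8352; cumulative 21840. Total 21840.
Order II = (T₁(((T₂T₃)T₄)T₅)): (T₂T₃): 11×23 by 23×12 → 11×12, cost 11·23·12 = 3036; ((T₂T₃)T₄): 11×12 by 12×23 → 11×23, cost 11·12·23 = 3036; cumulative 6072; (((T₂T₃)T₄)T₅): 11×23 by 23×24 → 11×24, cost 11·23·24 = 6072; cumulative 12144; (T₁(((T₂T₃)T₄)T₅)): 29×11 by 11×24 → 29×24, cost 29·11·24 = 7656; cumulative 19800. Total 19800.
Difference: |21840 − 19800| = 2040.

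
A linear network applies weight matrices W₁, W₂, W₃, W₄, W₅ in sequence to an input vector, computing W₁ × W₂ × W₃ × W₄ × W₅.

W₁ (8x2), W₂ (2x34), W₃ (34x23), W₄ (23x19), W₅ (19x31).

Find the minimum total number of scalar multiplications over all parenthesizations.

4112

Adjacent pairs: W₁W₂ = 8·2·34 = 544; W₂W₃ = 2·34·23 = 1564; W₃W₄ = 34·23·19 = 14858; W₄W₅ = 23·19·31 = 13547.
Length 3: W₁..W₃: k=1: 0+1564+8·2·23=1932; k=2: 544+0+8·34·23=6800 → min 1932 | W₂..W₄: k=2: 0+14858+2·34·19=16150; k=3: 1564+0+2·23·19=2438 → min 2438 | W₃..W₅: k=3: 0+13547+34·23·31=37789; k=4: 14858+0+34·19·31=34884 → min 34884.
Length 4: W₁..W₄: k=1: 0+2438+8·2·19=2742; k=2: 544+14858+8·34·19=20570; k=3: 1932+0+8·23·19=5428 → min 2742 | W₂..W₅: k=2: 0+34884+2·34·31=36992; k=3: 1564+13547+2·23·31=16537; k=4: 2438+0+2·19·31=3616 → min 3616.
Length 5: W₁..W₅: k=1: 0+3616+8·2·31=4112; k=2: 544+34884+8·34·31=43860; k=3: 1932+13547+8·23·31=21183; k=4: 2742+0+8·19·31=7454 → min 4112.
Optimal order: (W₁ × (((W₂ × W₃) × W₄) × W₅)) with cost 4112.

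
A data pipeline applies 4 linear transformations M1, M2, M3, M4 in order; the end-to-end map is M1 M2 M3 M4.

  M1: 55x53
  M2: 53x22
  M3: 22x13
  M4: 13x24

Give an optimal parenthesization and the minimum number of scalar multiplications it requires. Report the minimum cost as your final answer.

70213

Adjacent pairs: M1M2 = 55·53·22 = 64130; M2M3 = 53·22·13 = 15158; M3M4 = 22·13·24 = 6864.
Length 3: M1..M3: k=1: 0+15158+55·53·13=53053; k=2: 64130+0+55·22·13=79860 → min 53053 | M2..M4: k=2: 0+6864+53·22·24=34848; k=3: 15158+0+53·13·24=31694 → min 31694.
Length 4: M1..M4: k=1: 0+31694+55·53·24=101654; k=2: 64130+6864+55·22·24=100034; k=3: 53053+0+55·13·24=70213 → min 70213.
Optimal parenthesization: ((M1 (M2 M3)) M4) with cost 70213.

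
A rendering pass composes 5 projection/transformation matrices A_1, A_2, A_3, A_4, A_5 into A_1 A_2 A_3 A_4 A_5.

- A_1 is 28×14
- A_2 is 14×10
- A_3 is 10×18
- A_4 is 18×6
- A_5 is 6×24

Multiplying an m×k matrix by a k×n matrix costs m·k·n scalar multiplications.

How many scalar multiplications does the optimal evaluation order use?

Adjacent pairs: A_1A_2 = 28·14·10 = 3920; A_2A_3 = 14·10·18 = 2520; A_3A_4 = 10·18·6 = 1080; A_4A_5 = 18·6·24 = 2592.
Length 3: A_1..A_3: k=1: 0+2520+28·14·18=9576; k=2: 3920+0+28·10·18=8960 → min 8960 | A_2..A_4: k=2: 0+1080+14·10·6=1920; k=3: 2520+0+14·18·6=4032 → min 1920 | A_3..A_5: k=3: 0+2592+10·18·24=6912; k=4: 1080+0+10·6·24=2520 → min 2520.
Length 4: A_1..A_4: k=1: 0+1920+28·14·6=4272; k=2: 3920+1080+28·10·6=6680; k=3: 8960+0+28·18·6=11984 → min 4272 | A_2..A_5: k=2: 0+2520+14·10·24=5880; k=3: 2520+2592+14·18·24=11160; k=4: 1920+0+14·6·24=3936 → min 3936.
Length 5: A_1..A_5: k=1: 0+3936+28·14·24=13344; k=2: 3920+2520+28·10·24=13160; k=3: 8960+2592+28·18·24=23648; k=4: 4272+0+28·6·24=8304 → min 8304.
Optimal order: ((A_1 (A_2 (A_3 A_4))) A_5) with cost 8304.

8304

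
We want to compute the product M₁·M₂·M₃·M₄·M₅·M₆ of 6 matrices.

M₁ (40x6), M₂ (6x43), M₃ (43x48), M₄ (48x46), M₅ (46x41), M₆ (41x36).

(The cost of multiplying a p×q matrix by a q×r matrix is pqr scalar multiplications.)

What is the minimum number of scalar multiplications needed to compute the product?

Adjacent pairs: M₁M₂ = 40·6·43 = 10320; M₂M₃ = 6·43·48 = 12384; M₃M₄ = 43·48·46 = 94944; M₄M₅ = 48·46·41 = 90528; M₅M₆ = 46·41·36 = 67896.
Length 3: M₁..M₃: k=1: 0+12384+40·6·48=23904; k=2: 10320+0+40·43·48=92880 → min 23904 | M₂..M₄: k=2: 0+94944+6·43·46=106812; k=3: 12384+0+6·48·46=25632 → min 25632 | M₃..M₅: k=3: 0+90528+43·48·41=175152; k=4: 94944+0+43·46·41=176042 → min 175152 | M₄..M₆: k=4: 0+67896+48·46·36=147384; k=5: 90528+0+48·41·36=161376 → min 147384.
Length 4: M₁..M₄: k=1: 0+25632+40·6·46=36672; k=2: 10320+94944+40·43·46=184384; k=3: 23904+0+40·48·46=112224 → min 36672 | M₂..M₅: k=2: 0+175152+6·43·41=185730; k=3: 12384+90528+6·48·41=114720; k=4: 25632+0+6·46·41=36948 → min 36948 | M₃..M₆: k=3: 0+147384+43·48·36=221688; k=4: 94944+67896+43·46·36=234048; k=5: 175152+0+43·41·36=238620 → min 221688.
Length 5: M₁..M₅: k=1: 0+36948+40·6·41=46788; k=2: 10320+175152+40·43·41=255992; k=3: 23904+90528+40·48·41=193152; k=4: 36672+0+40·46·41=112112 → min 46788 | M₂..M₆: k=2: 0+221688+6·43·36=230976; k=3: 12384+147384+6·48·36=170136; k=4: 25632+67896+6·46·36=103464; k=5: 36948+0+6·41·36=45804 → min 45804.
Length 6: M₁..M₆: k=1: 0+45804+40·6·36=54444; k=2: 10320+221688+40·43·36=293928; k=3: 23904+147384+40·48·36=240408; k=4: 36672+67896+40·46·36=170808; k=5: 46788+0+40·41·36=105828 → min 54444.
Optimal order: (M₁·((((M₂·M₃)·M₄)·M₅)·M₆)) with cost 54444.

54444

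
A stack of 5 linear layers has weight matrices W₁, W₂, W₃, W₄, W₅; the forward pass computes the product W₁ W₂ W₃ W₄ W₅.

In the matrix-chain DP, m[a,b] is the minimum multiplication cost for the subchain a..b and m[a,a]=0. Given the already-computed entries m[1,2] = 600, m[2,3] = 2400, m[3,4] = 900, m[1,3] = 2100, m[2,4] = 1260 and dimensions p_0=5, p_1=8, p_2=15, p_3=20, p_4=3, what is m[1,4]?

m[1,4] = min over k∈[1,3] of m[1,k]+m[k+1,4]+p_{0}·p_k·p_{4}.
k=1: 0 + 1260 + 5·8·3 = 1380; k=2: 600 + 900 + 5·15·3 = 1725; k=3: 2100 + 0 + 5·20·3 = 2400.
Minimum: 1380 at k=1.

1380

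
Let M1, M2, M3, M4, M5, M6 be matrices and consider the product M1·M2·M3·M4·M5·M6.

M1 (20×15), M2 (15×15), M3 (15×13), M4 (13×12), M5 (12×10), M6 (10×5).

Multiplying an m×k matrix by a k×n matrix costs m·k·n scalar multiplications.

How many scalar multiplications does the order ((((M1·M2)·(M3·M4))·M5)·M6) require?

(M1·M2): 20×15 by 15×15 → 20×15, cost 20·15·15 = 4500
(M3·M4): 15×13 by 13×12 → 15×12, cost 15·13·12 = 2340
((M1·M2)·(M3·M4)): 20×15 by 15×12 → 20×12, cost 20·15·12 = 3600; cumulative 10440
(((M1·M2)·(M3·M4))·M5): 20×12 by 12×10 → 20×10, cost 20·12·10 = 2400; cumulative 12840
((((M1·M2)·(M3·M4))·M5)·M6): 20×10 by 10×5 → 20×5, cost 20·10·5 = 1000; cumulative 13840
Total: 13840 scalar multiplications.

13840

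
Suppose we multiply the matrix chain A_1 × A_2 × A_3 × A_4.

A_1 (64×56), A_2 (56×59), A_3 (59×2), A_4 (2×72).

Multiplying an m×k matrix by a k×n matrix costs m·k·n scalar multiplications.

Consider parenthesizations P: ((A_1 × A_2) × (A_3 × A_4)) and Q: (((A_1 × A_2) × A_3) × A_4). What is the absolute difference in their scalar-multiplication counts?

263600

Order P = ((A_1 × A_2) × (A_3 × A_4)): (A_1 × A_2): 64×56 by 56×59 → 64×59, cost 64·56·59 = 211456; (A_3 × A_4): 59×2 by 2×72 → 59×72, cost 59·2·72 = 8496; ((A_1 × A_2) × (A_3 × A_4)): 64×59 by 59×72 → 64×72, cost 64·59·72 = 271872; cumulative 491824. Total 491824.
Order Q = (((A_1 × A_2) × A_3) × A_4): (A_1 × A_2): 64×56 by 56×59 → 64×59, cost 64·56·59 = 211456; ((A_1 × A_2) × A_3): 64×59 by 59×2 → 64×2, cost 64·59·2 = 7552; cumulative 219008; (((A_1 × A_2) × A_3) × A_4): 64×2 by 2×72 → 64×72, cost 64·2·72 = 9216; cumulative 228224. Total 228224.
Difference: |491824 − 228224| = 263600.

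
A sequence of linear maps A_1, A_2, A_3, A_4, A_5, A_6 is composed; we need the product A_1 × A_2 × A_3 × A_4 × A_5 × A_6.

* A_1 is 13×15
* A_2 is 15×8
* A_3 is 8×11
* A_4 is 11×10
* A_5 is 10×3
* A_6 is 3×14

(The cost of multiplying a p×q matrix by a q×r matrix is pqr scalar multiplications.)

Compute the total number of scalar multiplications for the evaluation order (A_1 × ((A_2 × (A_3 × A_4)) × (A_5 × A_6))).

7330

(A_3 × A_4): 8×11 by 11×10 → 8×10, cost 8·11·10 = 880
(A_2 × (A_3 × A_4)): 15×8 by 8×10 → 15×10, cost 15·8·10 = 1200; cumulative 2080
(A_5 × A_6): 10×3 by 3×14 → 10×14, cost 10·3·14 = 420
((A_2 × (A_3 × A_4)) × (A_5 × A_6)): 15×10 by 10×14 → 15×14, cost 15·10·14 = 2100; cumulative 4600
(A_1 × ((A_2 × (A_3 × A_4)) × (A_5 × A_6))): 13×15 by 15×14 → 13×14, cost 13·15·14 = 2730; cumulative 7330
Total: 7330 scalar multiplications.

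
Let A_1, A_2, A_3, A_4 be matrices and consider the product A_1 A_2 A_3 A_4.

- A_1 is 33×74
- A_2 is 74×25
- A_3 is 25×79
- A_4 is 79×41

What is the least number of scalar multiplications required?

Adjacent pairs: A_1A_2 = 33·74·25 = 61050; A_2A_3 = 74·25·79 = 146150; A_3A_4 = 25·79·41 = 80975.
Length 3: A_1..A_3: k=1: 0+146150+33·74·79=339068; k=2: 61050+0+33·25·79=126225 → min 126225 | A_2..A_4: k=2: 0+80975+74·25·41=156825; k=3: 146150+0+74·79·41=385836 → min 156825.
Length 4: A_1..A_4: k=1: 0+156825+33·74·41=256947; k=2: 61050+80975+33·25·41=175850; k=3: 126225+0+33·79·41=233112 → min 175850.
Optimal order: ((A_1 A_2) (A_3 A_4)) with cost 175850.

175850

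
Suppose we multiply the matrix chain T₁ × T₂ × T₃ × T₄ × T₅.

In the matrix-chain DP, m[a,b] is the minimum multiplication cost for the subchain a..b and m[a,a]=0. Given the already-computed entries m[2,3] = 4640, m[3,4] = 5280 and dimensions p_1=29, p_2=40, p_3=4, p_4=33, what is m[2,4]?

8468

m[2,4] = min over k∈[2,3] of m[2,k]+m[k+1,4]+p_{1}·p_k·p_{4}.
k=2: 0 + 5280 + 29·40·33 = 43560; k=3: 4640 + 0 + 29·4·33 = 8468.
Minimum: 8468 at k=3.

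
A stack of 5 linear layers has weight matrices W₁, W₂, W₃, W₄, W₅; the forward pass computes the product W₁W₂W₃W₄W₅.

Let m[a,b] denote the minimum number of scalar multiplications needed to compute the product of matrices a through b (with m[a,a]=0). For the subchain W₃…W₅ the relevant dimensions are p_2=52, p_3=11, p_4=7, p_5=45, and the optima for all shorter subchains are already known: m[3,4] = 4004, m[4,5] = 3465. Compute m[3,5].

20384

m[3,5] = min over k∈[3,4] of m[3,k]+m[k+1,5]+p_{2}·p_k·p_{5}.
k=3: 0 + 3465 + 52·11·45 = 29205; k=4: 4004 + 0 + 52·7·45 = 20384.
Minimum: 20384 at k=4.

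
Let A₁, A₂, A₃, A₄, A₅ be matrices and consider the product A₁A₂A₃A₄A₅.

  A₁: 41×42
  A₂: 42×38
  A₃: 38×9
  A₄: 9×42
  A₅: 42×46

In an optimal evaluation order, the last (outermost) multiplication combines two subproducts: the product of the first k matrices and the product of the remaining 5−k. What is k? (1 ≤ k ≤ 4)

Adjacent pairs: A₁A₂ = 41·42·38 = 65436; A₂A₃ = 42·38·9 = 14364; A₃A₄ = 38·9·42 = 14364; A₄A₅ = 9·42·46 = 17388.
Length 3: A₁..A₃: k=1: 0+14364+41·42·9=29862; k=2: 65436+0+41·38·9=79458 → min 29862 | A₂..A₄: k=2: 0+14364+42·38·42=81396; k=3: 14364+0+42·9·42=30240 → min 30240 | A₃..A₅: k=3: 0+17388+38·9·46=33120; k=4: 14364+0+38·42·46=87780 → min 33120.
Length 4: A₁..A₄: k=1: 0+30240+41·42·42=102564; k=2: 65436+14364+41·38·42=145236; k=3: 29862+0+41·9·42=45360 → min 45360 | A₂..A₅: k=2: 0+33120+42·38·46=106536; k=3: 14364+17388+42·9·46=49140; k=4: 30240+0+42·42·46=111384 → min 49140.
Top-level splits: k=1: (A₁..A₁)·(A₂..A₅) → 0+49140+41·42·46 = 128352; k=2: (A₁..A₂)·(A₃..A₅) → 65436+33120+41·38·46 = 170224; k=3: (A₁..A₃)·(A₄..A₅) → 29862+17388+41·9·46 = 64224; k=4: (A₁..A₄)·(A₅..A₅) → 45360+0+41·42·46 = 124572.
Best split is after A₃, i.e. k = 3.

3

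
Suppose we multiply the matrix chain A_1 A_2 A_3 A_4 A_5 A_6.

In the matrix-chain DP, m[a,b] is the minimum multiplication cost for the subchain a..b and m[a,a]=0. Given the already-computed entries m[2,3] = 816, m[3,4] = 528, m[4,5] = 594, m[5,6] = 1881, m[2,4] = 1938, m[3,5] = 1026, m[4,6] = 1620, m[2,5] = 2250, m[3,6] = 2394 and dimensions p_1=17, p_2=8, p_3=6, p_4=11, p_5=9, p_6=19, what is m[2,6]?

m[2,6] = min over k∈[2,5] of m[2,k]+m[k+1,6]+p_{1}·p_k·p_{6}.
k=2: 0 + 2394 + 17·8·19 = 4978; k=3: 816 + 1620 + 17·6·19 = 4374; k=4: 1938 + 1881 + 17·11·19 = 7372; k=5: 2250 + 0 + 17·9·19 = 5157.
Minimum: 4374 at k=3.

4374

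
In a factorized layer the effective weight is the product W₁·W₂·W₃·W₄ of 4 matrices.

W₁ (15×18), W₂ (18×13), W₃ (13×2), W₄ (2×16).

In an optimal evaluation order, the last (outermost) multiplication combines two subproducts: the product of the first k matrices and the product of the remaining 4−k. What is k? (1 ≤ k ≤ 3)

Adjacent pairs: W₁W₂ = 15·18·13 = 3510; W₂W₃ = 18·13·2 = 468; W₃W₄ = 13·2·16 = 416.
Length 3: W₁..W₃: k=1: 0+468+15·18·2=1008; k=2: 3510+0+15·13·2=3900 → min 1008 | W₂..W₄: k=2: 0+416+18·13·16=4160; k=3: 468+0+18·2·16=1044 → min 1044.
Top-level splits: k=1: (W₁..W₁)·(W₂..W₄) → 0+1044+15·18·16 = 5364; k=2: (W₁..W₂)·(W₃..W₄) → 3510+416+15·13·16 = 7046; k=3: (W₁..W₃)·(W₄..W₄) → 1008+0+15·2·16 = 1488.
Best split is after W₃, i.e. k = 3.

3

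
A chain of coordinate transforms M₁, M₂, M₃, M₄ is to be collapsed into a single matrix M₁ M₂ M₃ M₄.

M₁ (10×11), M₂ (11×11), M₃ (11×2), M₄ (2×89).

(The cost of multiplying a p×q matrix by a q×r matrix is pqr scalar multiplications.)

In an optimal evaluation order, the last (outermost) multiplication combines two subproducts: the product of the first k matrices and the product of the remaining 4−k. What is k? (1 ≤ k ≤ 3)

3

Adjacent pairs: M₁M₂ = 10·11·11 = 1210; M₂M₃ = 11·11·2 = 242; M₃M₄ = 11·2·89 = 1958.
Length 3: M₁..M₃: k=1: 0+242+10·11·2=462; k=2: 1210+0+10·11·2=1430 → min 462 | M₂..M₄: k=2: 0+1958+11·11·89=12727; k=3: 242+0+11·2·89=2200 → min 2200.
Top-level splits: k=1: (M₁..M₁)·(M₂..M₄) → 0+2200+10·11·89 = 11990; k=2: (M₁..M₂)·(M₃..M₄) → 1210+1958+10·11·89 = 12958; k=3: (M₁..M₃)·(M₄..M₄) → 462+0+10·2·89 = 2242.
Best split is after M₃, i.e. k = 3.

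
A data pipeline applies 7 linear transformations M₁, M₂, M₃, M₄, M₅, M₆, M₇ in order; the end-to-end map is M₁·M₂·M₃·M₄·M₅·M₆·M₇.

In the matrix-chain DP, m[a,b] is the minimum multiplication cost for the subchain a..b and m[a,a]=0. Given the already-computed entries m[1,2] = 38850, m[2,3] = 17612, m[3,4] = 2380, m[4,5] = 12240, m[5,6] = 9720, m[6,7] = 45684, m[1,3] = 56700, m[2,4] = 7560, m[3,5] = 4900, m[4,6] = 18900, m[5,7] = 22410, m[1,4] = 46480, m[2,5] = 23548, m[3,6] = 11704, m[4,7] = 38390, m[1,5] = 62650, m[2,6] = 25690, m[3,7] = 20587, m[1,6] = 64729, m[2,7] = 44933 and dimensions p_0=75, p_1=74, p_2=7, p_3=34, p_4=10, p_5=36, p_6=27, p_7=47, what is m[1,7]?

84112

m[1,7] = min over k∈[1,6] of m[1,k]+m[k+1,7]+p_{0}·p_k·p_{7}.
k=1: 0 + 44933 + 75·74·47 = 305783; k=2: 38850 + 20587 + 75·7·47 = 84112; k=3: 56700 + 38390 + 75·34·47 = 214940; k=4: 46480 + 22410 + 75·10·47 = 104140; k=5: 62650 + 45684 + 75·36·47 = 235234; k=6: 64729 + 0 + 75·27·47 = 159904.
Minimum: 84112 at k=2.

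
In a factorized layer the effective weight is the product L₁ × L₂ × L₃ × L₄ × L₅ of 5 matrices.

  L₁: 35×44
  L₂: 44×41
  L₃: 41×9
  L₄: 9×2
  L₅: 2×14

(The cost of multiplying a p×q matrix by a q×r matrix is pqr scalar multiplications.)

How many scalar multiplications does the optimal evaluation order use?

8406

Adjacent pairs: L₁L₂ = 35·44·41 = 63140; L₂L₃ = 44·41·9 = 16236; L₃L₄ = 41·9·2 = 738; L₄L₅ = 9·2·14 = 252.
Length 3: L₁..L₃: k=1: 0+16236+35·44·9=30096; k=2: 63140+0+35·41·9=76055 → min 30096 | L₂..L₄: k=2: 0+738+44·41·2=4346; k=3: 16236+0+44·9·2=17028 → min 4346 | L₃..L₅: k=3: 0+252+41·9·14=5418; k=4: 738+0+41·2·14=1886 → min 1886.
Length 4: L₁..L₄: k=1: 0+4346+35·44·2=7426; k=2: 63140+738+35·41·2=66748; k=3: 30096+0+35·9·2=30726 → min 7426 | L₂..L₅: k=2: 0+1886+44·41·14=27142; k=3: 16236+252+44·9·14=22032; k=4: 4346+0+44·2·14=5578 → min 5578.
Length 5: L₁..L₅: k=1: 0+5578+35·44·14=27138; k=2: 63140+1886+35·41·14=85116; k=3: 30096+252+35·9·14=34758; k=4: 7426+0+35·2·14=8406 → min 8406.
Optimal order: ((L₁ × (L₂ × (L₃ × L₄))) × L₅) with cost 8406.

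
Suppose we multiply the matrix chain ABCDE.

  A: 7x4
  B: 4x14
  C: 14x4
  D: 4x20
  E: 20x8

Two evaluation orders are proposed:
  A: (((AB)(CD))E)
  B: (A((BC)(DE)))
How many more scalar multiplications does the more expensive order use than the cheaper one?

3376

Order A = (((AB)(CD))E): (AB): 7×4 by 4×14 → 7×14, cost 7·4·14 = 392; (CD): 14×4 by 4×20 → 14×20, cost 14·4·20 = 1120; ((AB)(CD)): 7×14 by 14×20 → 7×20, cost 7·14·20 = 1960; cumulative 3472; (((AB)(CD))E): 7×20 by 20×8 → 7×8, cost 7·20·8 = 1120; cumulative 4592. Total 4592.
Order B = (A((BC)(DE))): (BC): 4×14 by 14×4 → 4×4, cost 4·14·4 = 224; (DE): 4×20 by 20×8 → 4×8, cost 4·20·8 = 640; ((BC)(DE)): 4×4 by 4×8 → 4×8, cost 4·4·8 = 128; cumulative 992; (A((BC)(DE))): 7×4 by 4×8 → 7×8, cost 7·4·8 = 224; cumulative 1216. Total 1216.
Difference: |4592 − 1216| = 3376.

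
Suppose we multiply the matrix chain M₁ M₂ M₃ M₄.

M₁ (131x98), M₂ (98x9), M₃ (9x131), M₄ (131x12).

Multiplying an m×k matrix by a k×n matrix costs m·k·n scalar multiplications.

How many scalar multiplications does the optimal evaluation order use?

Adjacent pairs: M₁M₂ = 131·98·9 = 115542; M₂M₃ = 98·9·131 = 115542; M₃M₄ = 9·131·12 = 14148.
Length 3: M₁..M₃: k=1: 0+115542+131·98·131=1797320; k=2: 115542+0+131·9·131=269991 → min 269991 | M₂..M₄: k=2: 0+14148+98·9·12=24732; k=3: 115542+0+98·131·12=269598 → min 24732.
Length 4: M₁..M₄: k=1: 0+24732+131·98·12=178788; k=2: 115542+14148+131·9·12=143838; k=3: 269991+0+131·131·12=475923 → min 143838.
Optimal order: ((M₁ M₂) (M₃ M₄)) with cost 143838.

143838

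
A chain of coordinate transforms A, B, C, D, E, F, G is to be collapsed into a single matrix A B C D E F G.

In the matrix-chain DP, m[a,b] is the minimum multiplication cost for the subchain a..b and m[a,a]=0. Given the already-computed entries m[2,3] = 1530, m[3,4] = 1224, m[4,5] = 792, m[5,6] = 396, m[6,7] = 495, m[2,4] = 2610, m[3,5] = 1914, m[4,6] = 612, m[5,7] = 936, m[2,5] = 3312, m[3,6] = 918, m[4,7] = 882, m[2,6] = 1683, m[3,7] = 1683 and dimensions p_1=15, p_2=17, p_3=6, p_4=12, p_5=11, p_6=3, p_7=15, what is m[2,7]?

2358

m[2,7] = min over k∈[2,6] of m[2,k]+m[k+1,7]+p_{1}·p_k·p_{7}.
k=2: 0 + 1683 + 15·17·15 = 5508; k=3: 1530 + 882 + 15·6·15 = 3762; k=4: 2610 + 936 + 15·12·15 = 6246; k=5: 3312 + 495 + 15·11·15 = 6282; k=6: 1683 + 0 + 15·3·15 = 2358.
Minimum: 2358 at k=6.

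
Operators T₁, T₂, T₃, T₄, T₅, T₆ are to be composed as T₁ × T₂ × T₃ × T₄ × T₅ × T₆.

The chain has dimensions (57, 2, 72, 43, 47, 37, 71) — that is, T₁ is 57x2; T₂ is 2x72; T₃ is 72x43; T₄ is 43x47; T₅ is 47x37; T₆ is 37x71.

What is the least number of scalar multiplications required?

Adjacent pairs: T₁T₂ = 57·2·72 = 8208; T₂T₃ = 2·72·43 = 6192; T₃T₄ = 72·43·47 = 145512; T₄T₅ = 43·47·37 = 74777; T₅T₆ = 47·37·71 = 123469.
Length 3: T₁..T₃: k=1: 0+6192+57·2·43=11094; k=2: 8208+0+57·72·43=184680 → min 11094 | T₂..T₄: k=2: 0+145512+2·72·47=152280; k=3: 6192+0+2·43·47=10234 → min 10234 | T₃..T₅: k=3: 0+74777+72·43·37=189329; k=4: 145512+0+72·47·37=270720 → min 189329 | T₄..T₆: k=4: 0+123469+43·47·71=266960; k=5: 74777+0+43·37·71=187738 → min 187738.
Length 4: T₁..T₄: k=1: 0+10234+57·2·47=15592; k=2: 8208+145512+57·72·47=346608; k=3: 11094+0+57·43·47=126291 → min 15592 | T₂..T₅: k=2: 0+189329+2·72·37=194657; k=3: 6192+74777+2·43·37=84151; k=4: 10234+0+2·47·37=13712 → min 13712 | T₃..T₆: k=3: 0+187738+72·43·71=407554; k=4: 145512+123469+72·47·71=509245; k=5: 189329+0+72·37·71=378473 → min 378473.
Length 5: T₁..T₅: k=1: 0+13712+57·2·37=17930; k=2: 8208+189329+57·72·37=349385; k=3: 11094+74777+57·43·37=176558; k=4: 15592+0+57·47·37=114715 → min 17930 | T₂..T₆: k=2: 0+378473+2·72·71=388697; k=3: 6192+187738+2·43·71=200036; k=4: 10234+123469+2·47·71=140377; k=5: 13712+0+2·37·71=18966 → min 18966.
Length 6: T₁..T₆: k=1: 0+18966+57·2·71=27060; k=2: 8208+378473+57·72·71=678065; k=3: 11094+187738+57·43·71=372853; k=4: 15592+123469+57·47·71=329270; k=5: 17930+0+57·37·71=167669 → min 27060.
Optimal order: (T₁ × ((((T₂ × T₃) × T₄) × T₅) × T₆)) with cost 27060.

27060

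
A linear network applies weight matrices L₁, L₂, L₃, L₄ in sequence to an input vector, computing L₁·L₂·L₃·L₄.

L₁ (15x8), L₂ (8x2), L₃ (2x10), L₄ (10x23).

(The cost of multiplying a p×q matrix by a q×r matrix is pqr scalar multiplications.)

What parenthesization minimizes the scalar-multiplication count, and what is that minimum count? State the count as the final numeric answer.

1390

Adjacent pairs: L₁L₂ = 15·8·2 = 240; L₂L₃ = 8·2·10 = 160; L₃L₄ = 2·10·23 = 460.
Length 3: L₁..L₃: k=1: 0+160+15·8·10=1360; k=2: 240+0+15·2·10=540 → min 540 | L₂..L₄: k=2: 0+460+8·2·23=828; k=3: 160+0+8·10·23=2000 → min 828.
Length 4: L₁..L₄: k=1: 0+828+15·8·23=3588; k=2: 240+460+15·2·23=1390; k=3: 540+0+15·10·23=3990 → min 1390.
Optimal parenthesization: ((L₁·L₂)·(L₃·L₄)) with cost 1390.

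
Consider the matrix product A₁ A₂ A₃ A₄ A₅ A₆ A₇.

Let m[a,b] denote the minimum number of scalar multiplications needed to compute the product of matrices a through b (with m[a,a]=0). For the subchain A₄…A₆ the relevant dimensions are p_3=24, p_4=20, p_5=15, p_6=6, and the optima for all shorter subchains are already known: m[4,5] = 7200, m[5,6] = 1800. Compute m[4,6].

m[4,6] = min over k∈[4,5] of m[4,k]+m[k+1,6]+p_{3}·p_k·p_{6}.
k=4: 0 + 1800 + 24·20·6 = 4680; k=5: 7200 + 0 + 24·15·6 = 9360.
Minimum: 4680 at k=4.

4680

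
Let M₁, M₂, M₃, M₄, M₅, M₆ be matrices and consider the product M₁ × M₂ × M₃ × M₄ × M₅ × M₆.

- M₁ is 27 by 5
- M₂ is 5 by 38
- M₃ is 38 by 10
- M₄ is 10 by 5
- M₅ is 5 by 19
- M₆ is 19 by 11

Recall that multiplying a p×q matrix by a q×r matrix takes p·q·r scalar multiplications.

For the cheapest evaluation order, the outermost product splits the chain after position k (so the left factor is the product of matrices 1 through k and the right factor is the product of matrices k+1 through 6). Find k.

Adjacent pairs: M₁M₂ = 27·5·38 = 5130; M₂M₃ = 5·38·10 = 1900; M₃M₄ = 38·10·5 = 1900; M₄M₅ = 10·5·19 = 950; M₅M₆ = 5·19·11 = 1045.
Length 3: M₁..M₃: k=1: 0+1900+27·5·10=3250; k=2: 5130+0+27·38·10=15390 → min 3250 | M₂..M₄: k=2: 0+1900+5·38·5=2850; k=3: 1900+0+5·10·5=2150 → min 2150 | M₃..M₅: k=3: 0+950+38·10·19=8170; k=4: 1900+0+38·5·19=5510 → min 5510 | M₄..M₆: k=4: 0+1045+10·5·11=1595; k=5: 950+0+10·19·11=3040 → min 1595.
Length 4: M₁..M₄: k=1: 0+2150+27·5·5=2825; k=2: 5130+1900+27·38·5=12160; k=3: 3250+0+27·10·5=4600 → min 2825 | M₂..M₅: k=2: 0+5510+5·38·19=9120; k=3: 1900+950+5·10·19=3800; k=4: 2150+0+5·5·19=2625 → min 2625 | M₃..M₆: k=3: 0+1595+38·10·11=5775; k=4: 1900+1045+38·5·11=5035; k=5: 5510+0+38·19·11=13452 → min 5035.
Length 5: M₁..M₅: k=1: 0+2625+27·5·19=5190; k=2: 5130+5510+27·38·19=30134; k=3: 3250+950+27·10·19=9330; k=4: 2825+0+27·5·19=5390 → min 5190 | M₂..M₆: k=2: 0+5035+5·38·11=7125; k=3: 1900+1595+5·10·11=4045; k=4: 2150+1045+5·5·11=3470; k=5: 2625+0+5·19·11=3670 → min 3470.
Top-level splits: k=1: (M₁..M₁)·(M₂..M₆) → 0+3470+27·5·11 = 4955; k=2: (M₁..M₂)·(M₃..M₆) → 5130+5035+27·38·11 = 21451; k=3: (M₁..M₃)·(M₄..M₆) → 3250+1595+27·10·11 = 7815; k=4: (M₁..M₄)·(M₅..M₆) → 2825+1045+27·5·11 = 5355; k=5: (M₁..M₅)·(M₆..M₆) → 5190+0+27·19·11 = 10833.
Best split is after M₁, i.e. k = 1.

1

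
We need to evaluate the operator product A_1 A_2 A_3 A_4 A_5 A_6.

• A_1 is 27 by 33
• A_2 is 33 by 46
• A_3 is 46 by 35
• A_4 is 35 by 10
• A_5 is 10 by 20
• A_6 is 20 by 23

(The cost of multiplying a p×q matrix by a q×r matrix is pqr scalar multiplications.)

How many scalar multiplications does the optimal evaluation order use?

51000

Adjacent pairs: A_1A_2 = 27·33·46 = 40986; A_2A_3 = 33·46·35 = 53130; A_3A_4 = 46·35·10 = 16100; A_4A_5 = 35·10·20 = 7000; A_5A_6 = 10·20·23 = 4600.
Length 3: A_1..A_3: k=1: 0+53130+27·33·35=84315; k=2: 40986+0+27·46·35=84456 → min 84315 | A_2..A_4: k=2: 0+16100+33·46·10=31280; k=3: 53130+0+33·35·10=64680 → min 31280 | A_3..A_5: k=3: 0+7000+46·35·20=39200; k=4: 16100+0+46·10·20=25300 → min 25300 | A_4..A_6: k=4: 0+4600+35·10·23=12650; k=5: 7000+0+35·20·23=23100 → min 12650.
Length 4: A_1..A_4: k=1: 0+31280+27·33·10=40190; k=2: 40986+16100+27·46·10=69506; k=3: 84315+0+27·35·10=93765 → min 40190 | A_2..A_5: k=2: 0+25300+33·46·20=55660; k=3: 53130+7000+33·35·20=83230; k=4: 31280+0+33·10·20=37880 → min 37880 | A_3..A_6: k=3: 0+12650+46·35·23=49680; k=4: 16100+4600+46·10·23=31280; k=5: 25300+0+46·20·23=46460 → min 31280.
Length 5: A_1..A_5: k=1: 0+37880+27·33·20=55700; k=2: 40986+25300+27·46·20=91126; k=3: 84315+7000+27·35·20=110215; k=4: 40190+0+27·10·20=45590 → min 45590 | A_2..A_6: k=2: 0+31280+33·46·23=66194; k=3: 53130+12650+33·35·23=92345; k=4: 31280+4600+33·10·23=43470; k=5: 37880+0+33·20·23=53060 → min 43470.
Length 6: A_1..A_6: k=1: 0+43470+27·33·23=63963; k=2: 40986+31280+27·46·23=100832; k=3: 84315+12650+27·35·23=118700; k=4: 40190+4600+27·10·23=51000; k=5: 45590+0+27·20·23=58010 → min 51000.
Optimal order: ((A_1 (A_2 (A_3 A_4))) (A_5 A_6)) with cost 51000.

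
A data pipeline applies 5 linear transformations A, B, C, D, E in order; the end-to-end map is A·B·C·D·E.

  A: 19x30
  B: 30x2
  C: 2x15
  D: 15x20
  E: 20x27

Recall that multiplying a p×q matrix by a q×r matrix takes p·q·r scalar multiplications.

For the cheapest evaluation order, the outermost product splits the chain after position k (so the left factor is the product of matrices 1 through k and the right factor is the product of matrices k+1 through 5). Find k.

Adjacent pairs: AB = 19·30·2 = 1140; BC = 30·2·15 = 900; CD = 2·15·20 = 600; DE = 15·20·27 = 8100.
Length 3: A..C: k=1: 0+900+19·30·15=9450; k=2: 1140+0+19·2·15=1710 → min 1710 | B..D: k=2: 0+600+30·2·20=1800; k=3: 900+0+30·15·20=9900 → min 1800 | C..E: k=3: 0+8100+2·15·27=8910; k=4: 600+0+2·20·27=1680 → min 1680.
Length 4: A..D: k=1: 0+1800+19·30·20=13200; k=2: 1140+600+19·2·20=2500; k=3: 1710+0+19·15·20=7410 → min 2500 | B..E: k=2: 0+1680+30·2·27=3300; k=3: 900+8100+30·15·27=21150; k=4: 1800+0+30·20·27=18000 → min 3300.
Top-level splits: k=1: (A..A)·(B..E) → 0+3300+19·30·27 = 18690; k=2: (A..B)·(C..E) → 1140+1680+19·2·27 = 3846; k=3: (A..C)·(D..E) → 1710+8100+19·15·27 = 17505; k=4: (A..D)·(E..E) → 2500+0+19·20·27 = 12760.
Best split is after B, i.e. k = 2.

2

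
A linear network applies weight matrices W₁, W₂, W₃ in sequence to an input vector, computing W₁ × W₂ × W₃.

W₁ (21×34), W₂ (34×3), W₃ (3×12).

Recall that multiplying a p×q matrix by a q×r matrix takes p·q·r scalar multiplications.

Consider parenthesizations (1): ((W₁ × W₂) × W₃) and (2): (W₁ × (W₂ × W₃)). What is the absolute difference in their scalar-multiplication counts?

6894

Order (1) = ((W₁ × W₂) × W₃): (W₁ × W₂): 21×34 by 34×3 → 21×3, cost 21·34·3 = 2142; ((W₁ × W₂) × W₃): 21×3 by 3×12 → 21×12, cost 21·3·12 = 756; cumulative 2898. Total 2898.
Order (2) = (W₁ × (W₂ × W₃)): (W₂ × W₃): 34×3 by 3×12 → 34×12, cost 34·3·12 = 1224; (W₁ × (W₂ × W₃)): 21×34 by 34×12 → 21×12, cost 21·34·12 = 8568; cumulative 9792. Total 9792.
Difference: |2898 − 9792| = 6894.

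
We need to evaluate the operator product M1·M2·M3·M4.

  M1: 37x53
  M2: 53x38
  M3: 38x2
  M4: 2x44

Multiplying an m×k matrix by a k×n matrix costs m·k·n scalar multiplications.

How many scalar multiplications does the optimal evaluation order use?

Adjacent pairs: M1M2 = 37·53·38 = 74518; M2M3 = 53·38·2 = 4028; M3M4 = 38·2·44 = 3344.
Length 3: M1..M3: k=1: 0+4028+37·53·2=7950; k=2: 74518+0+37·38·2=77330 → min 7950 | M2..M4: k=2: 0+3344+53·38·44=91960; k=3: 4028+0+53·2·44=8692 → min 8692.
Length 4: M1..M4: k=1: 0+8692+37·53·44=94976; k=2: 74518+3344+37·38·44=139726; k=3: 7950+0+37·2·44=11206 → min 11206.
Optimal order: ((M1·(M2·M3))·M4) with cost 11206.

11206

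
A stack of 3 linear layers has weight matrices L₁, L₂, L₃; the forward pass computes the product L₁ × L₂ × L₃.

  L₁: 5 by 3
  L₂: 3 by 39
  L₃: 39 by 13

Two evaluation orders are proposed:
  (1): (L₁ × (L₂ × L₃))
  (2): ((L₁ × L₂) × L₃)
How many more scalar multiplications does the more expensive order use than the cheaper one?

Order (1) = (L₁ × (L₂ × L₃)): (L₂ × L₃): 3×39 by 39×13 → 3×13, cost 3·39·13 = 1521; (L₁ × (L₂ × L₃)): 5×3 by 3×13 → 5×13, cost 5·3·13 = 195; cumulative 1716. Total 1716.
Order (2) = ((L₁ × L₂) × L₃): (L₁ × L₂): 5×3 by 3×39 → 5×39, cost 5·3·39 = 585; ((L₁ × L₂) × L₃): 5×39 by 39×13 → 5×13, cost 5·39·13 = 2535; cumulative 3120. Total 3120.
Difference: |1716 − 3120| = 1404.

1404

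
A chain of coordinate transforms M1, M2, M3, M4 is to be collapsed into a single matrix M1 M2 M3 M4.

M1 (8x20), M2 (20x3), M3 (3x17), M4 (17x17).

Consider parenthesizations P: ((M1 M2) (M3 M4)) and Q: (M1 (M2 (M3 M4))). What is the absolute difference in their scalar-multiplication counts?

2852

Order P = ((M1 M2) (M3 M4)): (M1 M2): 8×20 by 20×3 → 8×3, cost 8·20·3 = 480; (M3 M4): 3×17 by 17×17 → 3×17, cost 3·17·17 = 867; ((M1 M2) (M3 M4)): 8×3 by 3×17 → 8×17, cost 8·3·17 = 408; cumulative 1755. Total 1755.
Order Q = (M1 (M2 (M3 M4))): (M3 M4): 3×17 by 17×17 → 3×17, cost 3·17·17 = 867; (M2 (M3 M4)): 20×3 by 3×17 → 20×17, cost 20·3·17 = 1020; cumulative 1887; (M1 (M2 (M3 M4))): 8×20 by 20×17 → 8×17, cost 8·20·17 = 2720; cumulative 4607. Total 4607.
Difference: |1755 − 4607| = 2852.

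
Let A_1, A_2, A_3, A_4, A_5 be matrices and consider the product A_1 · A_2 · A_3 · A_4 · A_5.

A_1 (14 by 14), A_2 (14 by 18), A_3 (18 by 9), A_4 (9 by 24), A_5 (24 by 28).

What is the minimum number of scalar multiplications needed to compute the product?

13608

Adjacent pairs: A_1A_2 = 14·14·18 = 3528; A_2A_3 = 14·18·9 = 2268; A_3A_4 = 18·9·24 = 3888; A_4A_5 = 9·24·28 = 6048.
Length 3: A_1..A_3: k=1: 0+2268+14·14·9=4032; k=2: 3528+0+14·18·9=5796 → min 4032 | A_2..A_4: k=2: 0+3888+14·18·24=9936; k=3: 2268+0+14·9·24=5292 → min 5292 | A_3..A_5: k=3: 0+6048+18·9·28=10584; k=4: 3888+0+18·24·28=15984 → min 10584.
Length 4: A_1..A_4: k=1: 0+5292+14·14·24=9996; k=2: 3528+3888+14·18·24=13464; k=3: 4032+0+14·9·24=7056 → min 7056 | A_2..A_5: k=2: 0+10584+14·18·28=17640; k=3: 2268+6048+14·9·28=11844; k=4: 5292+0+14·24·28=14700 → min 11844.
Length 5: A_1..A_5: k=1: 0+11844+14·14·28=17332; k=2: 3528+10584+14·18·28=21168; k=3: 4032+6048+14·9·28=13608; k=4: 7056+0+14·24·28=16464 → min 13608.
Optimal order: ((A_1 · (A_2 · A_3)) · (A_4 · A_5)) with cost 13608.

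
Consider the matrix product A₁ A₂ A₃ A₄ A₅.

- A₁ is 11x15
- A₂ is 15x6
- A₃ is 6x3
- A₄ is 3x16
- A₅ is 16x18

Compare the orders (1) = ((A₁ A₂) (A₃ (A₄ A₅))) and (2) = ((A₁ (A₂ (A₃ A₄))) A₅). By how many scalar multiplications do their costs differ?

Order (1) = ((A₁ A₂) (A₃ (A₄ A₅))): (A₁ A₂): 11×15 by 15×6 → 11×6, cost 11·15·6 = 990; (A₄ A₅): 3×16 by 16×18 → 3×18, cost 3·16·18 = 864; (A₃ (A₄ A₅)): 6×3 by 3×18 → 6×18, cost 6·3·18 = 324; cumulative 1188; ((A₁ A₂) (A₃ (A₄ A₅))): 11×6 by 6×18 → 11×18, cost 11·6·18 = 1188; cumulative 3366. Total 3366.
Order (2) = ((A₁ (A₂ (A₃ A₄))) A₅): (A₃ A₄): 6×3 by 3×16 → 6×16, cost 6·3·16 = 288; (A₂ (A₃ A₄)): 15×6 by 6×16 → 15×16, cost 15·6·16 = 1440; cumulative 1728; (A₁ (A₂ (A₃ A₄))): 11×15 by 15×16 → 11×16, cost 11·15·16 = 2640; cumulative 4368; ((A₁ (A₂ (A₃ A₄))) A₅): 11×16 by 16×18 → 11×18, cost 11·16·18 = 3168; cumulative 7536. Total 7536.
Difference: |3366 − 7536| = 4170.

4170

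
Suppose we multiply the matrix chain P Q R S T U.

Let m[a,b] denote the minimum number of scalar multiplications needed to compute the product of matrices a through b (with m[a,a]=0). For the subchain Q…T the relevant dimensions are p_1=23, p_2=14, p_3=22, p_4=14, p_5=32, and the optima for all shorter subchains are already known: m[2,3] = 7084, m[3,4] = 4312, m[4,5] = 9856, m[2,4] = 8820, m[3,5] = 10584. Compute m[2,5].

m[2,5] = min over k∈[2,4] of m[2,k]+m[k+1,5]+p_{1}·p_k·p_{5}.
k=2: 0 + 10584 + 23·14·32 = 20888; k=3: 7084 + 9856 + 23·22·32 = 33132; k=4: 8820 + 0 + 23·14·32 = 19124.
Minimum: 19124 at k=4.

19124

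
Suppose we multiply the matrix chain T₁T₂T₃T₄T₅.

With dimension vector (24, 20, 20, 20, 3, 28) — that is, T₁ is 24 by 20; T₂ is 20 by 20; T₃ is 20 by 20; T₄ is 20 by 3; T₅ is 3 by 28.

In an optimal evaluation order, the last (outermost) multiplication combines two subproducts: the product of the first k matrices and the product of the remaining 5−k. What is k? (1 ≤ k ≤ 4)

Adjacent pairs: T₁T₂ = 24·20·20 = 9600; T₂T₃ = 20·20·20 = 8000; T₃T₄ = 20·20·3 = 1200; T₄T₅ = 20·3·28 = 1680.
Length 3: T₁..T₃: k=1: 0+8000+24·20·20=17600; k=2: 9600+0+24·20·20=19200 → min 17600 | T₂..T₄: k=2: 0+1200+20·20·3=2400; k=3: 8000+0+20·20·3=9200 → min 2400 | T₃..T₅: k=3: 0+1680+20·20·28=12880; k=4: 1200+0+20·3·28=2880 → min 2880.
Length 4: T₁..T₄: k=1: 0+2400+24·20·3=3840; k=2: 9600+1200+24·20·3=12240; k=3: 17600+0+24·20·3=19040 → min 3840 | T₂..T₅: k=2: 0+2880+20·20·28=14080; k=3: 8000+1680+20·20·28=20880; k=4: 2400+0+20·3·28=4080 → min 4080.
Top-level splits: k=1: (T₁..T₁)·(T₂..T₅) → 0+4080+24·20·28 = 17520; k=2: (T₁..T₂)·(T₃..T₅) → 9600+2880+24·20·28 = 25920; k=3: (T₁..T₃)·(T₄..T₅) → 17600+1680+24·20·28 = 32720; k=4: (T₁..T₄)·(T₅..T₅) → 3840+0+24·3·28 = 5856.
Best split is after T₄, i.e. k = 4.

4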